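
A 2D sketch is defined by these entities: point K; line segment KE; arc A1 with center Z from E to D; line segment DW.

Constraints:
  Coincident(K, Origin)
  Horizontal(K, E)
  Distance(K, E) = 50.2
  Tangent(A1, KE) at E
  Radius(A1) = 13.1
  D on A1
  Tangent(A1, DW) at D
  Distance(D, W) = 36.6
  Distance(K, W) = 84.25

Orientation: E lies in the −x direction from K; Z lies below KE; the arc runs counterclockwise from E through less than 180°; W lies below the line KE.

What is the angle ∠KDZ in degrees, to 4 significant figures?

20.99°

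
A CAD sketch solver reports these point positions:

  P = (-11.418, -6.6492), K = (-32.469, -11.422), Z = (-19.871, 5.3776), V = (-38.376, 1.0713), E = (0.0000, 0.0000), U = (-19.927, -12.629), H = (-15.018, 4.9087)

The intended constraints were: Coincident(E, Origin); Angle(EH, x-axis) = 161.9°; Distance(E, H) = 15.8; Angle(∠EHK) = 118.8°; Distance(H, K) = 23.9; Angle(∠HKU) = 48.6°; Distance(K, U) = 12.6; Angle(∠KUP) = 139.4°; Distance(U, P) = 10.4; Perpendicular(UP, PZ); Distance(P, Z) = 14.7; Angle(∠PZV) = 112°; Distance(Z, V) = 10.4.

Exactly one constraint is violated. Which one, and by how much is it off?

Distance(Z, V) = 10.4 — off by 8.60.

E = (0.00, 0.00) ✓; EH at 161.9° ✓; |EH| = 15.80 ✓; ∠EHK = 118.8° ✓; |HK| = 23.90 ✓; ∠HKU = 48.60° ✓; |KU| = 12.60 ✓; ∠KUP = 139.4° ✓; |UP| = 10.40 ✓; ∠(UP, PZ) = 90.00° ✓; |PZ| = 14.70 ✓; ∠PZV = 112.0° ✓; |ZV| = 19.00 ✗.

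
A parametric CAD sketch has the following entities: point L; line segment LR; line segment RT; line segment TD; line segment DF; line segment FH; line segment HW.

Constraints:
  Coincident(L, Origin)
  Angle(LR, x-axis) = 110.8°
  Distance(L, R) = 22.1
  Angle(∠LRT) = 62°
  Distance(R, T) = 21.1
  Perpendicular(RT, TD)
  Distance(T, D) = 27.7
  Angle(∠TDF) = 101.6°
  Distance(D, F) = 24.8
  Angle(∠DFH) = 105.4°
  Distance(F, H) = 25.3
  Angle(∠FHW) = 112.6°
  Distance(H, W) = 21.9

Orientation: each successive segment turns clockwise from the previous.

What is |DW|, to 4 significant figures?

40.47

∠DFH = 105.4° gives FH at 109.8° from the x-axis; with |FH| = 25.3, H = (-23.68, 12.44). ∠FHW = 112.6° gives HW at 42.40° from the x-axis; with |HW| = 21.9, W = (-7.511, 27.20). Then |DW| = |W − D| = 40.47.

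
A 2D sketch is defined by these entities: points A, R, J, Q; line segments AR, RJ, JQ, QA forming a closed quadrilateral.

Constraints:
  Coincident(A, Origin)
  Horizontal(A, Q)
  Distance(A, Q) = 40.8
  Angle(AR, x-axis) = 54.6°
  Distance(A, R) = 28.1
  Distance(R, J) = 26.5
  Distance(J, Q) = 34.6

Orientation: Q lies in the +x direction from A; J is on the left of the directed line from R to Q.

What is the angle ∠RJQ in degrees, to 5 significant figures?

65.054°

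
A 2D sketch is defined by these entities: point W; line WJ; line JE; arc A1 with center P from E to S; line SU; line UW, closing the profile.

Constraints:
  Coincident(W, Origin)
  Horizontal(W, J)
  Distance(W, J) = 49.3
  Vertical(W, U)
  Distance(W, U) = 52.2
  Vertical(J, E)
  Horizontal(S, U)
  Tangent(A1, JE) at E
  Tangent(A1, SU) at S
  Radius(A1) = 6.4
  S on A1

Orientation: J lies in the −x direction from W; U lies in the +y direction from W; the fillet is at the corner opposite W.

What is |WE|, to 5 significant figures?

67.291

W is at the origin; WJ is horizontal with |WJ| = 49.3 and J on the −x side, so J = (-49.300, 0.0000). WU is vertical with |WU| = 52.2 and U on the +y side, so U = (0.0000, 52.200). The virtual corner opposite W is at (-49.300, 52.200). Since A1 is tangent to JE there, PE ⟂ JE and A1 meets SU tangentially, so PS is at right angles to SU, with radius 6.4, so the center P sits 6.4 in from both sides at P = (-42.900, 45.800). That places the tangent points at E = (-49.300, 45.800) on JE and S = (-42.900, 52.200) on SU. Then |WE| = |E − W| = 67.291.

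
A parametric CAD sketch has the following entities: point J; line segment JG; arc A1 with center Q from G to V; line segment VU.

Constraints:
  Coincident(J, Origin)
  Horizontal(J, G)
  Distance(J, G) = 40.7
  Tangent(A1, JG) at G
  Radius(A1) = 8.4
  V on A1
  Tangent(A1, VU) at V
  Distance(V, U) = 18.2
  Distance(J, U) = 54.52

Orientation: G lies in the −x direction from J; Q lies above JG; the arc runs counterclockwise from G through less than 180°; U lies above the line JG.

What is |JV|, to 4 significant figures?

37.40

J is at the origin; J and G share the same y with |JG| = 40.7 and G on the −x side, so G = (-40.70, 0.000). Since A1 is tangent to JG there, QG ⟂ JG, so Q = G + (0, 8.4) = (-40.70, 8.400). Since QV ⟂ VU (tangency), |QU| = √(8.4² + 18.2²) = 20.04 regardless of where V sits on A1. So U lies on both circle(J, 54.52) and circle(Q, 20.04); the above-JG intersection is U = (-47.15, 27.38). V is the foot of the tangent from U: V = (-34.61, 14.19).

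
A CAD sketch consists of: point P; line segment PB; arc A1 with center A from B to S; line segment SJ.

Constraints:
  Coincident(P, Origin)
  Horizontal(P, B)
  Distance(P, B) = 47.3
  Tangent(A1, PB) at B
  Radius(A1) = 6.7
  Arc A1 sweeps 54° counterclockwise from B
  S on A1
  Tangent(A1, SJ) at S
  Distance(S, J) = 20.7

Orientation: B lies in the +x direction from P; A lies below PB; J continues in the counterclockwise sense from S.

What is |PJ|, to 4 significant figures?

35.54

On A1, B sits at bearing 90° from A; a 54° counterclockwise sweep puts S at bearing 144°, so S = A + 6.7·(cos 144°, sin 144°) = (41.88, -2.762). Since A1 is tangent to SJ there, AS ⟂ SJ, so SJ runs along (−sin 144°, cos 144°); with |SJ| = 20.7, J = (29.71, -19.51). Then |PJ| = |J − P| = 35.54.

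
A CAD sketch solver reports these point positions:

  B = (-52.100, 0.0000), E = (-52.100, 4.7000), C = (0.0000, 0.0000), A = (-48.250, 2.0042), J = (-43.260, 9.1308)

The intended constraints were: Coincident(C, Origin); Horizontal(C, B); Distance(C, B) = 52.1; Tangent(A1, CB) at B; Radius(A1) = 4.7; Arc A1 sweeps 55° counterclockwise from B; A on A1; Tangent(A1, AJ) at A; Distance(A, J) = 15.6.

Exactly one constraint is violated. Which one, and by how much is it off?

Distance(A, J) = 15.6 — off by 6.90.

C = (0.00, 0.00) ✓; C.y = 0.00, B.y = 0.00 ✓; |CB| = 52.10 ✓; ∠(EB, BC) = 90.00° ✓; |EB| = 4.700 ✓; bearing(E→A) − bearing(E→B) = 55.00° ✓; |EA| = 4.700 ✓; ∠(EA, AJ) = 90.00° ✓; |AJ| = 8.700 ✗.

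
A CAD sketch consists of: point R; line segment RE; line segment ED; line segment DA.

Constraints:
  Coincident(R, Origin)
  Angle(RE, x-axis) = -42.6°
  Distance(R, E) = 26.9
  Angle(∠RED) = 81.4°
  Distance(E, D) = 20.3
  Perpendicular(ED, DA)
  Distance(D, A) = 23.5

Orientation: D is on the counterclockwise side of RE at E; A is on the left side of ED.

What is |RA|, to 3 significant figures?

16.6

∠RED = 81.4°, so ED runs at -42.6° + (180° − 81.4°) = 56.0° from the x-axis; with |ED| = 20.3, D = E + 20.3·(cos 56.0°, sin 56.0°) = (31.2, -1.38). ED ⟂ DA; with |DA| = 23.5 on the left of ED, A = D + 23.5·(-0.829, 0.559) = (11.7, 11.8). Then |RA| = |A − R| = 16.6.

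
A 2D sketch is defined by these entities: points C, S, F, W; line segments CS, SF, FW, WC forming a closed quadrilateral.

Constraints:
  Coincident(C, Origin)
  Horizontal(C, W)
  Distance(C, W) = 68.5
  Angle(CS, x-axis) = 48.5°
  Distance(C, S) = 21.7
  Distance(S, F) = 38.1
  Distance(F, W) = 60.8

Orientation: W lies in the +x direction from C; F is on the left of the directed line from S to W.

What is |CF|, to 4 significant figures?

59.49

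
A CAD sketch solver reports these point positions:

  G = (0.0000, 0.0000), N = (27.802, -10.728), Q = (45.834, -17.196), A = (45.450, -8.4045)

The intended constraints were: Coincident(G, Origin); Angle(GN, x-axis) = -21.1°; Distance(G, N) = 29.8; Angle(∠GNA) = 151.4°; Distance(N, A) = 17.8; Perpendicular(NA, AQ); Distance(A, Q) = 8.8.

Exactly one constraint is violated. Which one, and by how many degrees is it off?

Perpendicular(NA, AQ) — off by 5.00°.

G = (0.00, 0.00) ✓; GN at -21.10° ✓; |GN| = 29.80 ✓; ∠GNA = 151.4° ✓; |NA| = 17.80 ✓; ∠(NA, AQ) = 95.00° ✗; |AQ| = 8.800 ✓.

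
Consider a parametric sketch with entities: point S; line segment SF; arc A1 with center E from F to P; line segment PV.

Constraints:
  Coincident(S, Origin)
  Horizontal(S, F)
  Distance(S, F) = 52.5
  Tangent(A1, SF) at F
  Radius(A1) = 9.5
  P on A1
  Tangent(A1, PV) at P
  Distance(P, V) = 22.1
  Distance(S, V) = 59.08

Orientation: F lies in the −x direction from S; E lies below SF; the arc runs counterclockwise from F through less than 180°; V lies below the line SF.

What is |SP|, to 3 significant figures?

62.3

S is at the origin; SF is horizontal with |SF| = 52.5 and F on the −x side, so F = (-52.5, 0.00). A1 meets SF tangentially, so EF is at right angles to SF, so E = F + (0, -9.5) = (-52.5, -9.50). Since EP ⟂ PV (tangency), |EV| = √(9.5² + 22.1²) = 24.1 regardless of where P sits on A1. So V lies on both circle(S, 59.08) and circle(E, 24.1); the below-SF intersection is V = (-48.8, -33.3). P is the foot of the tangent from V: P = (-60.6, -14.5).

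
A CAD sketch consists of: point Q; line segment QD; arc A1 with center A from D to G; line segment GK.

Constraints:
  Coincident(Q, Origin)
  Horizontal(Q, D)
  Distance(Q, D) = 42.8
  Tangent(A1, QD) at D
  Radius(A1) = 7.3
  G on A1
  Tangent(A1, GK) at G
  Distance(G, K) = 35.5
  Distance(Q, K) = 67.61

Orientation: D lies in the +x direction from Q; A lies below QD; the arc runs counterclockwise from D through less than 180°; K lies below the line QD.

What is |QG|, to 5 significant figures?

37.886

Checks: |AG| = 7.300 ✓; ∠(AG, GK) = 90.00° ✓; |GK| = 35.50 ✓; |QK| = 67.61 ✓.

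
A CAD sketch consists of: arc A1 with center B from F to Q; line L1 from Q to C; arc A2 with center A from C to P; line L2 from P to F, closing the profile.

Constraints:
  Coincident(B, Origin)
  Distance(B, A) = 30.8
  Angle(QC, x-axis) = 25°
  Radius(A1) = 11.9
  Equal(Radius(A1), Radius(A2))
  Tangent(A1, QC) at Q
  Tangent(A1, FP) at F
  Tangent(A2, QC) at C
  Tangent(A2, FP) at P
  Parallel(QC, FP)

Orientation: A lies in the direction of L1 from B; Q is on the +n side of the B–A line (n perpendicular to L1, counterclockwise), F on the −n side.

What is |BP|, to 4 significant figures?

33.02

Tangency of A1 to both parallel lines with radius 11.9 puts Q and F at B ± 11.9·n: Q = (-5.029, 10.79), F = (5.029, -10.79). Equal radii place C and P the same way about A: C = A + 11.9·n = (22.89, 23.80), P = A − 11.9·n = (32.94, 2.232). Then |BP| = |P − B| = 33.02.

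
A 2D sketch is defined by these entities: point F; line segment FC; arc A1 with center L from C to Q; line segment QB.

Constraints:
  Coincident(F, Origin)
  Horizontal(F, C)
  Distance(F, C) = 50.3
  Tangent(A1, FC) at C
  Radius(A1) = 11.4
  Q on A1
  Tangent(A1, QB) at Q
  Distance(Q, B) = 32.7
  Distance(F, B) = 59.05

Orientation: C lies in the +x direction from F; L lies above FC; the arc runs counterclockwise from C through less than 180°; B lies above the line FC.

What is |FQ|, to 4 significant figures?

62.08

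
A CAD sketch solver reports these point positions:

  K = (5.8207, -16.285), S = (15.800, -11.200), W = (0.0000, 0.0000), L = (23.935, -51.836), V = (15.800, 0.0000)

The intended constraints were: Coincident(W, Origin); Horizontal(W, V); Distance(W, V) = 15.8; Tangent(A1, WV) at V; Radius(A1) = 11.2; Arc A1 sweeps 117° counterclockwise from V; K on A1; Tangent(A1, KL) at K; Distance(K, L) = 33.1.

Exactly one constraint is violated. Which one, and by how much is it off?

Distance(K, L) = 33.1 — off by 6.80.

W = (0.00, 0.00) ✓; W.y = 0.00, V.y = 0.00 ✓; |WV| = 15.80 ✓; ∠(SV, VW) = 90.00° ✓; |SV| = 11.20 ✓; bearing(S→K) − bearing(S→V) = 117.0° ✓; |SK| = 11.20 ✓; ∠(SK, KL) = 90.00° ✓; |KL| = 39.90 ✗.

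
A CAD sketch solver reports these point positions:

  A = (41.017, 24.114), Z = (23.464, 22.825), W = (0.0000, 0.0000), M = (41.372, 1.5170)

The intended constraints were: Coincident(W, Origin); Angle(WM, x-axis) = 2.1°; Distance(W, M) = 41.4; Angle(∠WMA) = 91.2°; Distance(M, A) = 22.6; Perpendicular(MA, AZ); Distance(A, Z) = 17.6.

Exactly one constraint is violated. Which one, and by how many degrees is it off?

Perpendicular(MA, AZ) — off by 3.30°.

W = (0.00, 0.00) ✓; WM at 2.100° ✓; |WM| = 41.40 ✓; ∠WMA = 91.20° ✓; |MA| = 22.60 ✓; ∠(MA, AZ) = 93.30° ✗; |AZ| = 17.60 ✓.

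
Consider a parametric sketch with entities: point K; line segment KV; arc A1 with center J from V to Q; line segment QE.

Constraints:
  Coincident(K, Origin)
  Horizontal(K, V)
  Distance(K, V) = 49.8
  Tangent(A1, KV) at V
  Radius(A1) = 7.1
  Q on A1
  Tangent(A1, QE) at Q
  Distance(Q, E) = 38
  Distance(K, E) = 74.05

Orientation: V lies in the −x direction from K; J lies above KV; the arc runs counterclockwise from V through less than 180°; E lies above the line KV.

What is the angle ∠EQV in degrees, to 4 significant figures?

122.8°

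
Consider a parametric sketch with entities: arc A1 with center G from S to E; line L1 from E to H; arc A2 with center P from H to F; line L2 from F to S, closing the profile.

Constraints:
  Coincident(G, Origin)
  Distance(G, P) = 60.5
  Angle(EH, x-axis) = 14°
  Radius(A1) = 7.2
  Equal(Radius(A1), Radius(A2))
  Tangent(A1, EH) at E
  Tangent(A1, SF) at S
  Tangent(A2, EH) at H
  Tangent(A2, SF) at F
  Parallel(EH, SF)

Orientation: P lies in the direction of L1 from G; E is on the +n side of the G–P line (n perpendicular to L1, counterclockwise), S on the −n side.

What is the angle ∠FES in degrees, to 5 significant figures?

76.612°

The slot axis is L1's direction at 14.0°, so u = (cos 14.0°, sin 14.0°) = (0.97030, 0.24192) and n = (−sin 14.0°, cos 14.0°) = (-0.24192, 0.97030). G is at the origin and P lies 60.5 along u from G, so P = 60.5·u = (58.703, 14.636). Tangency of A1 to both parallel lines with radius 7.2 puts E and S at G ± 7.2·n: E = (-1.7418, 6.9861), S = (1.7418, -6.9861). Equal radii place H and F the same way about P: H = P + 7.2·n = (56.961, 21.622), F = P − 7.2·n = (60.445, 7.6501). Then cos ∠FES = EF·ES / (|EF||ES|), giving 76.612°.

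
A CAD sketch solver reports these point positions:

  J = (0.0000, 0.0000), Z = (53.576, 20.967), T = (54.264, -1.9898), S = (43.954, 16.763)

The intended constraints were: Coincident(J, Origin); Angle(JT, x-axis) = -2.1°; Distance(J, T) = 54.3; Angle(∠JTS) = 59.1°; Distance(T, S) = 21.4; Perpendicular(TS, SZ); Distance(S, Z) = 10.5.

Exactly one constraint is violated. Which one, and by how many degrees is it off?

Perpendicular(TS, SZ) — off by 5.20°.

J = (0.00, 0.00) ✓; JT at -2.100° ✓; |JT| = 54.30 ✓; ∠JTS = 59.10° ✓; |TS| = 21.40 ✓; ∠(TS, SZ) = 95.20° ✗; |SZ| = 10.50 ✓.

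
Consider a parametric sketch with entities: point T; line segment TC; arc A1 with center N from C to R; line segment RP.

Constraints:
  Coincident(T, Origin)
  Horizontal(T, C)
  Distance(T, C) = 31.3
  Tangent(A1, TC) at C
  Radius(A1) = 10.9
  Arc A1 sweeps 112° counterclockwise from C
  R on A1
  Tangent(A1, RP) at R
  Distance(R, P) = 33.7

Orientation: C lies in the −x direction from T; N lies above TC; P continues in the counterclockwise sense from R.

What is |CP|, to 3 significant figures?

46.3

T is at the origin; TC is horizontal with |TC| = 31.3 and C on the −x side, so C = (-31.3, 0.00). Since A1 is tangent to TC there, NC ⟂ TC, so N = C + (0, 10.9) = (-31.3, 10.9). On A1, C sits at bearing -90° from N; a 112° counterclockwise sweep puts R at bearing 22°, so R = N + 10.9·(cos 22°, sin 22°) = (-21.2, 15.0). Tangency of A1 to RP means the radius NR is perpendicular to RP, so RP runs along (−sin 22°, cos 22°); with |RP| = 33.7, P = (-33.8, 46.2). Then |CP| = |P − C| = 46.3.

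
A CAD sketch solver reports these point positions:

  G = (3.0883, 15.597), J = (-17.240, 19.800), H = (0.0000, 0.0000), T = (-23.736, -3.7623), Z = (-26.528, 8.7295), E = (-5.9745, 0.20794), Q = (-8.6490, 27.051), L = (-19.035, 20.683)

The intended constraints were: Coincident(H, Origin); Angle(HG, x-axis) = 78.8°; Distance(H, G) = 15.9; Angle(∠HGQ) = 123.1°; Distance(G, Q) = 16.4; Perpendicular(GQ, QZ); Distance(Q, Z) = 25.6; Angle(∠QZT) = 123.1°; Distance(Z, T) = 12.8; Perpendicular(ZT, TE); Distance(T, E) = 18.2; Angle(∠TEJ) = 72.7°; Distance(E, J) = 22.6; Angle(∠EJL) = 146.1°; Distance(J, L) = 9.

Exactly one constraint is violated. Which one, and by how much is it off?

Distance(J, L) = 9 — off by 7.00.

H = (0.00, 0.00) ✓; HG at 78.80° ✓; |HG| = 15.90 ✓; ∠HGQ = 123.1° ✓; |GQ| = 16.40 ✓; ∠(GQ, QZ) = 90.00° ✓; |QZ| = 25.60 ✓; ∠QZT = 123.1° ✓; |ZT| = 12.80 ✓; ∠(ZT, TE) = 90.00° ✓; |TE| = 18.20 ✓; ∠TEJ = 72.70° ✓; |EJ| = 22.60 ✓; ∠EJL = 146.1° ✓; |JL| = 2.000 ✗.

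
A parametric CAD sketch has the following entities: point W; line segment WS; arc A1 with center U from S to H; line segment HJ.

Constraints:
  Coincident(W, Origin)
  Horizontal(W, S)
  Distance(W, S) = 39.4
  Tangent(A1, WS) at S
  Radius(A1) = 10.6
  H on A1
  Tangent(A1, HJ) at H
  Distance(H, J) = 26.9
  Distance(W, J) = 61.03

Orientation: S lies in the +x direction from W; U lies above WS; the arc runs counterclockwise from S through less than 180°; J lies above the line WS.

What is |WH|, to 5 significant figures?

51.279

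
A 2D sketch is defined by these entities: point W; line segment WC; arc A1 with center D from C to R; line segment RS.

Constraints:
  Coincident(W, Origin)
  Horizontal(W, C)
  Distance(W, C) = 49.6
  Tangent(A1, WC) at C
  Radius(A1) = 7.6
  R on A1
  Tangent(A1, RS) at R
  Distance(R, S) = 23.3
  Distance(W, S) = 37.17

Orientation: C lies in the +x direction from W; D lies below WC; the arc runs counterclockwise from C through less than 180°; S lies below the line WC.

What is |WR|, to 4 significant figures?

43.53

Checks: |DC| = 7.600 ✓; |DR| = 7.600 ✓; ∠(DR, RS) = 90.00° ✓; |RS| = 23.30 ✓; |WS| = 37.17 ✓.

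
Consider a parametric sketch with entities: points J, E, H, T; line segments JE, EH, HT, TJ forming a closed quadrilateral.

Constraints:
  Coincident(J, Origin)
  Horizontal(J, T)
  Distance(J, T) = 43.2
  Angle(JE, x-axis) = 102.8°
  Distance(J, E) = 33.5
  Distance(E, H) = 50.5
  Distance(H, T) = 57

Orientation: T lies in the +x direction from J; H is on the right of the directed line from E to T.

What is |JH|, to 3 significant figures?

20.8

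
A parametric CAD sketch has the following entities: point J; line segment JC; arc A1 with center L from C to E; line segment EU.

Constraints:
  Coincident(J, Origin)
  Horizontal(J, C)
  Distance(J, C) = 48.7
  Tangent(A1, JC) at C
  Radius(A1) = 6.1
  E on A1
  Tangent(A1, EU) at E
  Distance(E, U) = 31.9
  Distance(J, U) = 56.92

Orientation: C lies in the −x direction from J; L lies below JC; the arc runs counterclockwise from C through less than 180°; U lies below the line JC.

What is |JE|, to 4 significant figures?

55.00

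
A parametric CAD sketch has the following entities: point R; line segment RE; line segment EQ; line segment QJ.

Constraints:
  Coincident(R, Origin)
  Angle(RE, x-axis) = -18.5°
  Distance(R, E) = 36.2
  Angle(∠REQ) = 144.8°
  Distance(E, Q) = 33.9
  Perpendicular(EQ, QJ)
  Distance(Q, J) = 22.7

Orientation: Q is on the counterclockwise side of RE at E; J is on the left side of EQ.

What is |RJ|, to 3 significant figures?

63.5

R is at the origin; RE runs at -18.5° with length 36.2, so E = 36.2·(cos -18.5°, sin -18.5°) = (34.3, -11.5). ∠REQ = 144.8°, so EQ runs at -18.5° + (180° − 144.8°) = 16.7° from the x-axis; with |EQ| = 33.9, Q = E + 33.9·(cos 16.7°, sin 16.7°) = (66.8, -1.74). EQ is perpendicular to QJ; with |QJ| = 22.7 on the left of EQ, J = Q + 22.7·(-0.287, 0.958) = (60.3, 20.0). Then |RJ| = |J − R| = 63.5.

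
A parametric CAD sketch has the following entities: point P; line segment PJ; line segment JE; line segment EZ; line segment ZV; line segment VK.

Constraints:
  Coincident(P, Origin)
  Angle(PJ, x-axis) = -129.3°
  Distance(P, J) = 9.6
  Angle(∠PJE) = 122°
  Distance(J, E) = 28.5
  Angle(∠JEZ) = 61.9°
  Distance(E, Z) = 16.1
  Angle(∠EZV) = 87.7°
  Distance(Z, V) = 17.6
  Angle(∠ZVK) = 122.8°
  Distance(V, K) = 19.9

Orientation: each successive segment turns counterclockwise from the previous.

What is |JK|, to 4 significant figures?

15.39

P is at the origin; PJ runs at -129.3° with length 9.6, so J = (-6.080, -7.429). ∠PJE = 122.0° gives JE at -71.30° from the x-axis; with |JE| = 28.5, E = (3.057, -34.42). ∠JEZ = 61.9° gives EZ at 46.80° from the x-axis; with |EZ| = 16.1, Z = (14.08, -22.69). ∠EZV = 87.7° gives ZV at 139.1° from the x-axis; with |ZV| = 17.6, V = (0.7752, -11.16). ∠ZVK = 122.8° gives VK at -163.7° from the x-axis; with |VK| = 19.9, K = (-18.32, -16.75). Then |JK| = |K − J| = 15.39.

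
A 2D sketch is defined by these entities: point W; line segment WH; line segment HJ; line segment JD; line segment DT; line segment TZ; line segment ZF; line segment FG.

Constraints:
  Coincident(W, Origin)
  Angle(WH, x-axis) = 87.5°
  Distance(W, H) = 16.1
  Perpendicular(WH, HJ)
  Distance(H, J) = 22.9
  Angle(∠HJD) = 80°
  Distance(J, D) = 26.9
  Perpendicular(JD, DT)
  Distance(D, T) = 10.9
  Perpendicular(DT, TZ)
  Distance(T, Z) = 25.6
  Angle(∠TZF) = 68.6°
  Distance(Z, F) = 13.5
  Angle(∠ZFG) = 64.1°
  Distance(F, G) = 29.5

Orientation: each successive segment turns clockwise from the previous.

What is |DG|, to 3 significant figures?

20.0

W is at the origin; WH runs at 87.5° with length 16.1, so H = (0.702, 16.1). The perpendicularity gives HJ at right angles to WH, so HJ runs at -2.50°; with |HJ| = 22.9, J = (23.6, 15.1). ∠HJD = 80.0° gives JD at -102° from the x-axis; with |JD| = 26.9, D = (17.8, -11.2). JD is perpendicular to DT, so DT runs at 168°; with |DT| = 10.9, T = (7.12, -8.82). DT is perpendicular to TZ, so TZ runs at 77.5°; with |TZ| = 25.6, Z = (12.7, 16.2). ∠TZF = 68.6° gives ZF at -33.9° from the x-axis; with |ZF| = 13.5, F = (23.9, 8.65). ∠ZFG = 64.1° gives FG at -150° from the x-axis; with |FG| = 29.5, G = (-1.63, -6.19). Then |DG| = |G − D| = 20.0.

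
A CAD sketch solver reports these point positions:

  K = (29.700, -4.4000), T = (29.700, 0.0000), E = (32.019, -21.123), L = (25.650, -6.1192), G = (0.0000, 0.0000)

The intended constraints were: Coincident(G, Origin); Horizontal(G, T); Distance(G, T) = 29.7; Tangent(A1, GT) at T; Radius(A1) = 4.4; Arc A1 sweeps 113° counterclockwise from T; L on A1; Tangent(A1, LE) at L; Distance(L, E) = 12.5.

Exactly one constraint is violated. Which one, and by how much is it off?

Distance(L, E) = 12.5 — off by 3.80.

G = (0.00, 0.00) ✓; G.y = 0.00, T.y = 0.00 ✓; |GT| = 29.70 ✓; ∠(KT, TG) = 90.00° ✓; |KT| = 4.400 ✓; bearing(K→L) − bearing(K→T) = 113.0° ✓; |KL| = 4.400 ✓; ∠(KL, LE) = 90.00° ✓; |LE| = 16.30 ✗.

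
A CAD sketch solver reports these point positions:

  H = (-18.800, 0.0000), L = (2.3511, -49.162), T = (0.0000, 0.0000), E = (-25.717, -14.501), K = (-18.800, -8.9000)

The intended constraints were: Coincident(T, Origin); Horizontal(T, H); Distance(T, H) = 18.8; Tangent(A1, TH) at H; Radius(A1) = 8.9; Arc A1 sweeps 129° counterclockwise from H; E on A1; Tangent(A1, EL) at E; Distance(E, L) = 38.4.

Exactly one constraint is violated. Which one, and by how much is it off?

Distance(E, L) = 38.4 — off by 6.20.

T = (0.00, 0.00) ✓; T.y = 0.00, H.y = 0.00 ✓; |TH| = 18.80 ✓; ∠(KH, HT) = 90.00° ✓; |KH| = 8.900 ✓; bearing(K→E) − bearing(K→H) = 129.0° ✓; |KE| = 8.900 ✓; ∠(KE, EL) = 90.00° ✓; |EL| = 44.60 ✗.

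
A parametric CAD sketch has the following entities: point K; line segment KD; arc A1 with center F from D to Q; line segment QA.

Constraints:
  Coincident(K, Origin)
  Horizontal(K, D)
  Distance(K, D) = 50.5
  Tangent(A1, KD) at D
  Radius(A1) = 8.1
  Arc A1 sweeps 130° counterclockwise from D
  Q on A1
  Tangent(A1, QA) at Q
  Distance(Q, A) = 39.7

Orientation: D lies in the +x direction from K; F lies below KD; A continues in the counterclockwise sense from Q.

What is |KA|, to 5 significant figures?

82.373

On A1, D sits at bearing 90° from F; a 130° counterclockwise sweep puts Q at bearing 220°, so Q = F + 8.1·(cos 220°, sin 220°) = (44.295, -13.307). Tangency of A1 to QA means the radius FQ is perpendicular to QA, so QA runs along (−sin 220°, cos 220°); with |QA| = 39.7, A = (69.814, -43.719). Then |KA| = |A − K| = 82.373.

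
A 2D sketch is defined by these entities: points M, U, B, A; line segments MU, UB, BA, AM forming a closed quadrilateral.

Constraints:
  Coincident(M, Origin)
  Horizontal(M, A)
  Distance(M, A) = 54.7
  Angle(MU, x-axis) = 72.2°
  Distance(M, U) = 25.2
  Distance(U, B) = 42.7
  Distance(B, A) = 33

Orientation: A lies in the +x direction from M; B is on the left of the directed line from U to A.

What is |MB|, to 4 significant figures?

59.29

M is at the origin; MA is horizontal with |MA| = 54.7 and A in +x, so A = (54.7, 0). MU runs at 72.2° with |MU| = 25.2, so U = (7.704, 23.99). B is determined by |UB| = 42.7 and |BA| = 33.0 together: it lies at the intersection of circle(U, 42.7) and circle(A, 33.0). With |UA| = 52.77, the foot of the radical line on UA is 33.34 from U and the perpendicular offset is √(42.7² − 33.34²) = 26.68. Taking the left-of-UA solution: B = (49.53, 32.59).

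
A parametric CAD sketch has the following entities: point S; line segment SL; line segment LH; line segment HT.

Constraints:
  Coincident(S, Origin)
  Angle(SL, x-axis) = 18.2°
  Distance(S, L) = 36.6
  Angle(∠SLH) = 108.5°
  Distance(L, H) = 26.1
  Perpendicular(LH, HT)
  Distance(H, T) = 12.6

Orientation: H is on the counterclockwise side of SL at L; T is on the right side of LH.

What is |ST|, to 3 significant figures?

60.5

∠SLH = 108.5°, so LH runs at 18.2° + (180° − 108.5°) = 89.7° from the x-axis; with |LH| = 26.1, H = L + 26.1·(cos 89.7°, sin 89.7°) = (34.9, 37.5). LH ⟂ HT; with |HT| = 12.6 on the right of LH, T = H + 12.6·(1.00, -0.00524) = (47.5, 37.5). Then |ST| = |T − S| = 60.5.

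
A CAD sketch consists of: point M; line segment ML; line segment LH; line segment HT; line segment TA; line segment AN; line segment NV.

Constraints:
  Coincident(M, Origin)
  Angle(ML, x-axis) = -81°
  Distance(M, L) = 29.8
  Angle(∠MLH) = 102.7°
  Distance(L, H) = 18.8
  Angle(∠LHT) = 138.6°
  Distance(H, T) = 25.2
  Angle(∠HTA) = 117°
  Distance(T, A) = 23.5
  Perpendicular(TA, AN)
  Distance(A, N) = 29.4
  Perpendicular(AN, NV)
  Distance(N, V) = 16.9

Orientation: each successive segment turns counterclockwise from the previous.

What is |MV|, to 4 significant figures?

19.43

TA is perpendicular to AN, so AN runs at -169.3°; with |AN| = 29.4, N = (10.11, 2.397). AN is perpendicular to NV, so NV runs at -79.30°; with |NV| = 16.9, V = (13.25, -14.21). Then |MV| = |V − M| = 19.43.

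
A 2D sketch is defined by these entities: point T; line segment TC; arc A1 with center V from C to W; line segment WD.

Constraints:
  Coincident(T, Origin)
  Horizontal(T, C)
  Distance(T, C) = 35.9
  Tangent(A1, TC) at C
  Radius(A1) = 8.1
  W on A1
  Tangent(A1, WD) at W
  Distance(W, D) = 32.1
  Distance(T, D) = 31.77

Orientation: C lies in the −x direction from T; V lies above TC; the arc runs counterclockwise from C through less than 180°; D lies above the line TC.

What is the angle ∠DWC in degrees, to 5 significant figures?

152.40°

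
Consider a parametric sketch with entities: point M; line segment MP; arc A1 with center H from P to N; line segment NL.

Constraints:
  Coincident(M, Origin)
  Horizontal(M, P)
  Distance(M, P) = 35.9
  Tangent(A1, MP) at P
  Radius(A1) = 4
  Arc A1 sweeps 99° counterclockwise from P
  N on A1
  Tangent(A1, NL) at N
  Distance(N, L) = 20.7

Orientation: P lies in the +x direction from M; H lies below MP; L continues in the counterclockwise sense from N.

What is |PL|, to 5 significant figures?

25.081

M is at the origin; MP is horizontal with |MP| = 35.9 and P on the +x side, so P = (35.900, 0.0000). The tangent condition forces HP to be normal to MP, so H = P + (0, -4) = (35.900, -4.0000). On A1, P sits at bearing 90° from H; a 99° counterclockwise sweep puts N at bearing 189°, so N = H + 4.0·(cos 189°, sin 189°) = (31.949, -4.6257). A1 meets NL tangentially, so HN is at right angles to NL, so NL runs along (−sin 189°, cos 189°); with |NL| = 20.7, L = (35.187, -25.071). Then |PL| = |L − P| = 25.081.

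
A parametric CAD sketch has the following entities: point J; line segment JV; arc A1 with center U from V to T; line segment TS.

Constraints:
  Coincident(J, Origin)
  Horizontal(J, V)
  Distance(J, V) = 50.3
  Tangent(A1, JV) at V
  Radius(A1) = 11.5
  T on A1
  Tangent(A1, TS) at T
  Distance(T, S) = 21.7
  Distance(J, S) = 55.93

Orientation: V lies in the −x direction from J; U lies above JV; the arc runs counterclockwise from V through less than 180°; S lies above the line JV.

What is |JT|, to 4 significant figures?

41.44

Checks: ∠(UV, VJ) = 90.00° ✓; |UT| = 11.50 ✓; ∠(UT, TS) = 90.00° ✓; |TS| = 21.70 ✓; |JS| = 55.93 ✓.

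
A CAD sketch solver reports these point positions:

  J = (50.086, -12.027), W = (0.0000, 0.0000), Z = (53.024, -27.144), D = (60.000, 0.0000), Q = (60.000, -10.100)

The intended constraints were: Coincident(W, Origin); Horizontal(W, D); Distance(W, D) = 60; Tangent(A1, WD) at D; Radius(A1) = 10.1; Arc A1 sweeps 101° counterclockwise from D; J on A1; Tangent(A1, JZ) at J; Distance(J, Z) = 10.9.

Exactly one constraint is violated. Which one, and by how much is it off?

Distance(J, Z) = 10.9 — off by 4.50.

W = (0.00, 0.00) ✓; W.y = 0.00, D.y = 0.00 ✓; |WD| = 60.00 ✓; ∠(QD, DW) = 90.00° ✓; |QD| = 10.10 ✓; bearing(Q→J) − bearing(Q→D) = 101.0° ✓; |QJ| = 10.10 ✓; ∠(QJ, JZ) = 90.00° ✓; |JZ| = 15.40 ✗.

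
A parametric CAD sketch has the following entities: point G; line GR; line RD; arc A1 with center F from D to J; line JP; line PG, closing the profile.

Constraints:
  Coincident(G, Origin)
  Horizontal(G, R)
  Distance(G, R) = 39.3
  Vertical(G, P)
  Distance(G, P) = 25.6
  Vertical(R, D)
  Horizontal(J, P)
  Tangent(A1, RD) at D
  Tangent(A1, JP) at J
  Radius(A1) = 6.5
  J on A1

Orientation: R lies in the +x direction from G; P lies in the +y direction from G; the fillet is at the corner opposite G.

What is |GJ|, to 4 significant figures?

41.61

The virtual corner opposite G is at (39.30, 25.60). A1 meets RD tangentially, so FD is at right angles to RD and since A1 is tangent to JP there, FJ ⟂ JP, with radius 6.5, so the center F sits 6.5 in from both sides at F = (32.80, 19.10). That places the tangent points at D = (39.30, 19.10) on RD and J = (32.80, 25.60) on JP. Then |GJ| = |J − G| = 41.61.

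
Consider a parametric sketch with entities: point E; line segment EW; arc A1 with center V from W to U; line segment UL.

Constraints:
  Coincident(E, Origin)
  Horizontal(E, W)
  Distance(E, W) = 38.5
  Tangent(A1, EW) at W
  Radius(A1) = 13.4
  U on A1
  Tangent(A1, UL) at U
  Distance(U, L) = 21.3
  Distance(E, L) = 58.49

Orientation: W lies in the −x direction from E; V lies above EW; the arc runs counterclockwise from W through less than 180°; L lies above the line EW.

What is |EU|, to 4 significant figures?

37.25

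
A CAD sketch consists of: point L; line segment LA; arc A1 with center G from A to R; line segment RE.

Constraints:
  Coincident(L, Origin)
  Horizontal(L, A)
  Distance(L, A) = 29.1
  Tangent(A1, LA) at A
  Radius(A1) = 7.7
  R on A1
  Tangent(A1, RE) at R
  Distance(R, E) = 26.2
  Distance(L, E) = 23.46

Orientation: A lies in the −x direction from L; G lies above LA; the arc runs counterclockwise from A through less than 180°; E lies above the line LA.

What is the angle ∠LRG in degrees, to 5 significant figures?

146.11°

Checks: |GA| = 7.700 ✓; |GR| = 7.700 ✓; ∠(GR, RE) = 90.00° ✓; |RE| = 26.20 ✓; |LE| = 23.46 ✓.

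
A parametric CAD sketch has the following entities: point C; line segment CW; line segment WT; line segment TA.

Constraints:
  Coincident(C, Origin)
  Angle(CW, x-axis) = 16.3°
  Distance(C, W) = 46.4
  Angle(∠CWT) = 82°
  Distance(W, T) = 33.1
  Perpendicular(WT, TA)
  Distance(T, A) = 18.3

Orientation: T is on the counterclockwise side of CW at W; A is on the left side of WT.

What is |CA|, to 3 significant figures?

38.4

C is at the origin; CW runs at 16.3° with length 46.4, so W = 46.4·(cos 16.3°, sin 16.3°) = (44.5, 13.0). ∠CWT = 82.0°, so WT runs at 16.3° + (180° − 82.0°) = 114° from the x-axis; with |WT| = 33.1, T = W + 33.1·(cos 114°, sin 114°) = (30.9, 43.2). The perpendicularity gives TA at right angles to WT; with |TA| = 18.3 on the left of WT, A = T + 18.3·(-0.911, -0.412) = (14.2, 35.7). Then |CA| = |A − C| = 38.4.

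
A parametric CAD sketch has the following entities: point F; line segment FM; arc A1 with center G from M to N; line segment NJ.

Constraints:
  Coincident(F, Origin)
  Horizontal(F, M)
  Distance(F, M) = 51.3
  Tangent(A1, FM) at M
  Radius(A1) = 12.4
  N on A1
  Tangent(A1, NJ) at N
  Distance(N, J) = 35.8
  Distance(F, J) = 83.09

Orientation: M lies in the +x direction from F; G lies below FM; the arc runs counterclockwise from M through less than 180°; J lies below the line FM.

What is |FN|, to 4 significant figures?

48.06

F is at the origin; F and M share the same y with |FM| = 51.3 and M on the +x side, so M = (51.30, 0.000). A1 meets FM tangentially, so GM is at right angles to FM, so G = M + (0, -12.4) = (51.30, -12.40). Since GN ⟂ NJ (tangency), |GJ| = √(12.4² + 35.8²) = 37.89 regardless of where N sits on A1. So J lies on both circle(F, 83.09) and circle(G, 37.89); the below-FM intersection is J = (69.41, -45.68). N is the foot of the tangent from J: N = (42.95, -21.56).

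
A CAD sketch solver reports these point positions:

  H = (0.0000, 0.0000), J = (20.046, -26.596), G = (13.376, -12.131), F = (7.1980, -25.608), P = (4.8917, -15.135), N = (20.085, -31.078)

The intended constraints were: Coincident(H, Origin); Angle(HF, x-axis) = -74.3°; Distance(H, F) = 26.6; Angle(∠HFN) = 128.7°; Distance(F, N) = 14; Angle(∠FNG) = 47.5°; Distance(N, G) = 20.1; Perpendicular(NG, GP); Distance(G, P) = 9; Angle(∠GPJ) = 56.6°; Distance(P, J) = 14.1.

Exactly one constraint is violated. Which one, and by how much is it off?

Distance(P, J) = 14.1 — off by 4.90.

H = (0.00, 0.00) ✓; HF at -74.30° ✓; |HF| = 26.60 ✓; ∠HFN = 128.7° ✓; |FN| = 14.00 ✓; ∠FNG = 47.50° ✓; |NG| = 20.10 ✓; ∠(NG, GP) = 90.00° ✓; |GP| = 9.000 ✓; ∠GPJ = 56.60° ✓; |PJ| = 19.00 ✗.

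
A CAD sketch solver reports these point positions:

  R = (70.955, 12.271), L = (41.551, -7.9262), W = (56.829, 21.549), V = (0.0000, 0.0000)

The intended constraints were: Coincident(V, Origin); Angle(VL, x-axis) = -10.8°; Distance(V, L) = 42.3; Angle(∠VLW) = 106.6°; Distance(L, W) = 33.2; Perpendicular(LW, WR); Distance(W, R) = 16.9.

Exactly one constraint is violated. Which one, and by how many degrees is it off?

Perpendicular(LW, WR) — off by 5.90°.

V = (0.00, 0.00) ✓; VL at -10.80° ✓; |VL| = 42.30 ✓; ∠VLW = 106.6° ✓; |LW| = 33.20 ✓; ∠(LW, WR) = 95.90° ✗; |WR| = 16.90 ✓.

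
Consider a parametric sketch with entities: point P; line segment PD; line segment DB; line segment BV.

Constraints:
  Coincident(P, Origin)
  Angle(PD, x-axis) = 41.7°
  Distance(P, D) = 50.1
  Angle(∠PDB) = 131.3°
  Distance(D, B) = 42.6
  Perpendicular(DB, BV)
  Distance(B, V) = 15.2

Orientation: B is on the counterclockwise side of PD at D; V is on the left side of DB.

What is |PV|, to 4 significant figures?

78.92

P is at the origin; PD runs at 41.7° with length 50.1, so D = 50.1·(cos 41.7°, sin 41.7°) = (37.41, 33.33). ∠PDB = 131.3°, so DB runs at 41.7° + (180° − 131.3°) = 90.40° from the x-axis; with |DB| = 42.6, B = D + 42.6·(cos 90.40°, sin 90.40°) = (37.11, 75.93). DB is perpendicular to BV; with |BV| = 15.2 on the left of DB, V = B + 15.2·(-1.000, -0.006981) = (21.91, 75.82). Then |PV| = |V − P| = 78.92.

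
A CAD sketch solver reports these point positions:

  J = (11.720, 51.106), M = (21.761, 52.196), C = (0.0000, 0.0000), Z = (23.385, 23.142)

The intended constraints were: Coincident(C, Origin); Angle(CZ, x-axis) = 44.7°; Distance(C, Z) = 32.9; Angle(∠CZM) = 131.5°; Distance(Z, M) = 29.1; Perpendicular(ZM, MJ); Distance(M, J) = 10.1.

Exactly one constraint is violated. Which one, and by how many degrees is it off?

Perpendicular(ZM, MJ) — off by 3.00°.

C = (0.00, 0.00) ✓; CZ at 44.70° ✓; |CZ| = 32.90 ✓; ∠CZM = 131.5° ✓; |ZM| = 29.10 ✓; ∠(ZM, MJ) = 93.00° ✗; |MJ| = 10.10 ✓.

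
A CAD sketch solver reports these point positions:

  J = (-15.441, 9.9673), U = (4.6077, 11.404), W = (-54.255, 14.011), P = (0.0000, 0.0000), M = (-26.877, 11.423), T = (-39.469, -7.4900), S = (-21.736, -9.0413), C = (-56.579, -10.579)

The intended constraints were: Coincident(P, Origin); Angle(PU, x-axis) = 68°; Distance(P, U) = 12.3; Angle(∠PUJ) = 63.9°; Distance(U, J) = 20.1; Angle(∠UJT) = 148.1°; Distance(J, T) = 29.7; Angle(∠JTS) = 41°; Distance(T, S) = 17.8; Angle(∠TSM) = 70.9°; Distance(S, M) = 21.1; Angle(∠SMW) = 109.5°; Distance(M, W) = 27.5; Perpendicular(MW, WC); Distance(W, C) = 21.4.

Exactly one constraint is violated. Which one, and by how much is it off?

Distance(W, C) = 21.4 — off by 3.30.

P = (0.00, 0.00) ✓; PU at 68.00° ✓; |PU| = 12.30 ✓; ∠PUJ = 63.90° ✓; |UJ| = 20.10 ✓; ∠UJT = 148.1° ✓; |JT| = 29.70 ✓; ∠JTS = 41.00° ✓; |TS| = 17.80 ✓; ∠TSM = 70.90° ✓; |SM| = 21.10 ✓; ∠SMW = 109.5° ✓; |MW| = 27.50 ✓; ∠(MW, WC) = 90.00° ✓; |WC| = 24.70 ✗.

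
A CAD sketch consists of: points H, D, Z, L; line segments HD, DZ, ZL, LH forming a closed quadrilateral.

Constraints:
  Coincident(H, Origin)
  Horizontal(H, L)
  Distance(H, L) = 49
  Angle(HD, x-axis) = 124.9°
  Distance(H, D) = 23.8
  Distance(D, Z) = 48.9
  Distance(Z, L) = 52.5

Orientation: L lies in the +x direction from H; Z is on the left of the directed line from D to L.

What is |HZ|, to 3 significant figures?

54.4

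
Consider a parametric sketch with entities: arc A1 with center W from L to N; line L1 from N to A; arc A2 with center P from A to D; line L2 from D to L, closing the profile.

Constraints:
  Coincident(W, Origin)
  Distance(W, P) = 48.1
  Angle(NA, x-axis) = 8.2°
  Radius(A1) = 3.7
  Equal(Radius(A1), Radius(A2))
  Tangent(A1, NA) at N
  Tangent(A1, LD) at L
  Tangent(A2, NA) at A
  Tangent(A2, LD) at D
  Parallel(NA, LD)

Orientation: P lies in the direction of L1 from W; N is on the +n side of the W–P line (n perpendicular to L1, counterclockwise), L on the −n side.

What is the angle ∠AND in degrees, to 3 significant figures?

8.75°

Tangency of A1 to both parallel lines with radius 3.7 puts N and L at W ± 3.7·n: N = (-0.528, 3.66), L = (0.528, -3.66). Equal radii place A and D the same way about P: A = P + 3.7·n = (47.1, 10.5), D = P − 3.7·n = (48.1, 3.20). Then cos ∠AND = NA·ND / (|NA||ND|), giving 8.75°.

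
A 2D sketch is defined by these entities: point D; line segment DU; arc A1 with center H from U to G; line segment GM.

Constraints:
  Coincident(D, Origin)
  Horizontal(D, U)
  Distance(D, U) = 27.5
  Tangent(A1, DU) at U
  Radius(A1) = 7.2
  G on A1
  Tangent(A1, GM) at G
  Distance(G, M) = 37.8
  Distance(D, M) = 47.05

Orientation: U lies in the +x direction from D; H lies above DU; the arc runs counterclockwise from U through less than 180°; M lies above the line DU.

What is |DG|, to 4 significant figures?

35.48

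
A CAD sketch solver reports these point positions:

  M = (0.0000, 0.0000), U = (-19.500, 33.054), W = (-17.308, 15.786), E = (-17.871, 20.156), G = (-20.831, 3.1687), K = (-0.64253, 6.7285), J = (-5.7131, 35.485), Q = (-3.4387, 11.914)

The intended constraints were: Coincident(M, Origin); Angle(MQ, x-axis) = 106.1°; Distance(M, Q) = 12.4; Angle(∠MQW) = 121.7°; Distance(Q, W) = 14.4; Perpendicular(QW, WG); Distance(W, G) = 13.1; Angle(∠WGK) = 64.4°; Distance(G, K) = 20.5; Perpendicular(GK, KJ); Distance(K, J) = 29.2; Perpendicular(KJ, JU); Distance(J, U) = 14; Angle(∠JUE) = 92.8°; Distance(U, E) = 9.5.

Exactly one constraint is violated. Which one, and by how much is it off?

Distance(U, E) = 9.5 — off by 3.50.

M = (0.00, 0.00) ✓; MQ at 106.1° ✓; |MQ| = 12.40 ✓; ∠MQW = 121.7° ✓; |QW| = 14.40 ✓; ∠(QW, WG) = 90.00° ✓; |WG| = 13.10 ✓; ∠WGK = 64.40° ✓; |GK| = 20.50 ✓; ∠(GK, KJ) = 90.00° ✓; |KJ| = 29.20 ✓; ∠(KJ, JU) = 90.00° ✓; |JU| = 14.00 ✓; ∠JUE = 92.80° ✓; |UE| = 13.00 ✗.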